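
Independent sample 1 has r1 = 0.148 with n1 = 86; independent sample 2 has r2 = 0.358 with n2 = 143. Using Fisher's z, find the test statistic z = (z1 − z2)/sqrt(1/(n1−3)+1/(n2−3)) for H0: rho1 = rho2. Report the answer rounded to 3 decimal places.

z1 = atanh(0.148) = 0.149095,  z2 = atanh(0.358) = 0.374590
SE = √(1/(n1−3) + 1/(n2−3)) = √(1/83 + 1/140) = √(0.0120482 + 0.0071429) = √0.0191911 = 0.138532
z = (z1 − z2)/SE = (0.149095 − 0.374590) / 0.138532 = -0.225495 / 0.138532 = -1.628

-1.628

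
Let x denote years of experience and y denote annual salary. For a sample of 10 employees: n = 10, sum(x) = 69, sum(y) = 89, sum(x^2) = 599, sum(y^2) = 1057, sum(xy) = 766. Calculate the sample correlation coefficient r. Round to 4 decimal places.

Numerator: nΣxy − (Σx)(Σy) = 10·766 − (69)(89) = 1519
Denominator: √[(nΣx²−(Σx)²)(nΣy²−(Σy)²)]
  nΣx²−(Σx)² = 10·599 − 4761 = 1229;  nΣy²−(Σy)² = 10·1057 − 7921 = 2649
  √(1229·2649) = √3255621 = 1804.3339
r = 1519 / 1804.3339 = 0.8419

0.8419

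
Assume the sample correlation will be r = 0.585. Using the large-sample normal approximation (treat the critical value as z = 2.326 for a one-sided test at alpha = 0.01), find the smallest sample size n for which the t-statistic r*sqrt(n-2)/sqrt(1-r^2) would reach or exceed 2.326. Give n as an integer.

r√(n−2)/√(1−r²) ≥ 2.326  ⇔  n−2 ≥ (2.326)²·(1−r²)/r²
(1−r²)/r² = (1−0.342225)/0.342225 = 1.9221
n ≥ 2 + 5.410276·1.9221 = 2 + 10.3991 = 12.3991
⌈12.3991⌉ = 13

13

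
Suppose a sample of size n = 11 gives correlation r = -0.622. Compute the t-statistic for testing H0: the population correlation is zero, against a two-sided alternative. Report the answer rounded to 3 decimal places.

-2.383

1 − r² = 1 − 0.386884 = 0.613116;  √(1−r²) = 0.783017
√(n−2) = √9 = 3.000000
t = r·√(n−2)/√(1−r²) = -0.622 · 3.000000 / 0.783017 = -2.383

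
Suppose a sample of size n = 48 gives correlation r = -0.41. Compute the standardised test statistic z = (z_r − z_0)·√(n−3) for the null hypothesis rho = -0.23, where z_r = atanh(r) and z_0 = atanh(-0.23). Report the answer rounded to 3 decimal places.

-1.351

z_r = atanh(-0.41) = -0.435611,  z_0 = atanh(-0.23) = -0.234189
SE = 1/√(n−3) = 1/√45 = 0.149071
z = (z_r − z_0)/SE = (-0.435611 − (-0.234189)) / 0.149071 = -0.201422 / 0.149071 = -1.351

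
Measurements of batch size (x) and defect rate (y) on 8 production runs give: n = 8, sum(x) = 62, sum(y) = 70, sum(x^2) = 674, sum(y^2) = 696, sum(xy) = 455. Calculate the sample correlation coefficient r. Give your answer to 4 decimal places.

-0.6884

Numerator: nΣxy − (Σx)(Σy) = 8·455 − (62)(70) = -700
Denominator: √[(nΣx²−(Σx)²)(nΣy²−(Σy)²)]
  nΣx²−(Σx)² = 8·674 − 3844 = 1548;  nΣy²−(Σy)² = 8·696 − 4900 = 668
  √(1548·668) = √1034064 = 1016.8894
r = -700 / 1016.8894 = -0.6884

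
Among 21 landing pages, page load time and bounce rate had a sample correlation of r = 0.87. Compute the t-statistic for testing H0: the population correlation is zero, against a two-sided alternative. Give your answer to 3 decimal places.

1 − r² = 1 − 0.7569 = 0.2431;  √(1−r²) = 0.493052
√(n−2) = √19 = 4.358899
t = r·√(n−2)/√(1−r²) = 0.87 · 4.358899 / 0.493052 = 7.691

7.691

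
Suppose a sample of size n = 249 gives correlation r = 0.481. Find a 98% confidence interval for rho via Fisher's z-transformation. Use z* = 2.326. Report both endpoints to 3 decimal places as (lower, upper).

Fisher z: z_r = atanh(r) = ½·ln((1+0.481)/(1−0.481)) = 0.524284
SE(z) = 1/√(n−3) = 1/√246 = 0.063758
98% ⇒ z* = 2.326; margin = 2.326·0.063758 = 0.148301
CI on z-scale: (0.375983, 0.672585)
Back-transform: tanh(0.375983) = 0.359214, tanh(0.672585) = 0.586678

(0.359, 0.587)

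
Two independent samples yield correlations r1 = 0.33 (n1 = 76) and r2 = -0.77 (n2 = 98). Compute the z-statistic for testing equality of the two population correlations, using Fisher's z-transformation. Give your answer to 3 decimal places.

8.758

z1 = atanh(0.33) = 0.342828,  z2 = atanh(-0.77) = -1.020328
SE = √(1/(n1−3) + 1/(n2−3)) = √(1/73 + 1/95) = √(0.0136986 + 0.0105263) = √0.0242249 = 0.155644
z = (z1 − z2)/SE = (0.342828 − (-1.020328)) / 0.155644 = 1.363156 / 0.155644 = 8.758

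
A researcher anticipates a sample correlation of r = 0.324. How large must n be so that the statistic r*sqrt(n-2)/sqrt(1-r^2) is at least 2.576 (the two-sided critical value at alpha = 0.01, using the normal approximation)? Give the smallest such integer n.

Need r·√(n−2)/√(1−r²) ≥ 2.576
√(n−2) ≥ 2.576·√(1−0.104976) / 0.324 = 2.576·0.946057 / 0.324 = 7.5217
n−2 ≥ 56.5760  ⇒  n ≥ 58.5760
Smallest integer n = 59

59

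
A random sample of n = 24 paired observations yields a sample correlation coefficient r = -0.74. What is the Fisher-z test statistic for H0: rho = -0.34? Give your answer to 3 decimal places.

Fisher z: atanh(-0.74) = -0.950479, atanh(-0.34) = -0.354093
z = (z_r − z_0)·√(n−3) = (-0.950479 − (-0.354093))·√21 = -0.596386 · 4.582576 = -2.733

-2.733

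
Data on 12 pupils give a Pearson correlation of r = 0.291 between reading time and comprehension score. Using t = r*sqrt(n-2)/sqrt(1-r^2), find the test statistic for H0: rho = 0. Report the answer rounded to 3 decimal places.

0.962

1 − r² = 1 − 0.084681 = 0.915319;  √(1−r²) = 0.956723
√(n−2) = √10 = 3.162278
t = r·√(n−2)/√(1−r²) = 0.291 · 3.162278 / 0.956723 = 0.962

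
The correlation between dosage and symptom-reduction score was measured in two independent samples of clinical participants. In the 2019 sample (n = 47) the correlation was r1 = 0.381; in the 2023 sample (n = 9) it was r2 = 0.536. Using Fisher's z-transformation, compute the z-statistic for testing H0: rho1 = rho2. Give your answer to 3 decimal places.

Fisher z-transforms: z1 = atanh(0.381) = 0.401229, z2 = atanh(0.536) = 0.598526; difference d = -0.197297
Var(d) = 1/44 + 1/6 = 0.0227273 + 0.1666667 = 0.1893940
z = d/√Var(d) = -0.197297 / √0.1893940 = -0.197297 / 0.435194 = -0.453

-0.453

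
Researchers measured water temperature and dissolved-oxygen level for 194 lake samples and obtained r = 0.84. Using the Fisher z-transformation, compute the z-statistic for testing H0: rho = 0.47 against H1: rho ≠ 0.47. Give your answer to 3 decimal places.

9.828

Fisher z: atanh(0.84) = 1.221174, atanh(0.47) = 0.510070
z = (z_r − z_0)·√(n−3) = (1.221174 − 0.510070)·√191 = 0.711104 · 13.820275 = 9.828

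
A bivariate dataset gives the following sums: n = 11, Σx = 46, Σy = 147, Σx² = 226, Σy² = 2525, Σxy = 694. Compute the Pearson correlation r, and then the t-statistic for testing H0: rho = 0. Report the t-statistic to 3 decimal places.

2.121

Numerator: nΣxy − (Σx)(Σy) = 11·694 − (46)(147) = 872
Denominator: √[(nΣx²−(Σx)²)(nΣy²−(Σy)²)]
  nΣx²−(Σx)² = 11·226 − 2116 = 370;  nΣy²−(Σy)² = 11·2525 − 21609 = 6166
  √(370·6166) = √2281420 = 1510.4370
r = 872 / 1510.4370 = 0.5773
t = r·√(n−2)/√(1−r²) = 0.5773·√9 / √(1−0.333275) = 1.731900 / 0.816532 = 2.121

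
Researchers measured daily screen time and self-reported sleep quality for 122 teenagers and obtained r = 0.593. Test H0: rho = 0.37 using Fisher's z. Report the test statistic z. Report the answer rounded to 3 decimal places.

3.206

z_r = atanh(0.593) = 0.682281,  z_0 = atanh(0.37) = 0.388423
SE = 1/√(n−3) = 1/√119 = 0.091670
z = (z_r − z_0)/SE = (0.682281 − 0.388423) / 0.091670 = 0.293858 / 0.091670 = 3.206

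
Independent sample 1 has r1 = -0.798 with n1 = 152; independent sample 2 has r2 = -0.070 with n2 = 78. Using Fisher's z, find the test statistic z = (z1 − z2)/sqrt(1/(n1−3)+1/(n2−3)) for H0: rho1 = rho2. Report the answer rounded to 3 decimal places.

Fisher z-transforms: z1 = atanh(-0.798) = -1.093081, z2 = atanh(-0.070) = -0.070115; difference d = -1.022966
Var(d) = 1/149 + 1/75 = 0.0067114 + 0.0133333 = 0.0200447
z = d/√Var(d) = -1.022966 / √0.0200447 = -1.022966 / 0.141579 = -7.225

-7.225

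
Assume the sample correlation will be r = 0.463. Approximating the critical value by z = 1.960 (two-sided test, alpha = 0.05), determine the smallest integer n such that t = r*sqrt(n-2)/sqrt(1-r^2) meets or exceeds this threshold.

17

Need r·√(n−2)/√(1−r²) ≥ 1.960
√(n−2) ≥ 1.960·√(1−0.214369) / 0.463 = 1.960·0.886358 / 0.463 = 3.7522
n−2 ≥ 14.0790  ⇒  n ≥ 16.0790
Smallest integer n = 17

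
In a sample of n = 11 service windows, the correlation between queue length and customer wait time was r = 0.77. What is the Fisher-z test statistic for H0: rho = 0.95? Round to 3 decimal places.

-2.295

z_r = atanh(0.77) = 1.020328,  z_0 = atanh(0.95) = 1.831781
SE = 1/√(n−3) = 1/√8 = 0.353553
z = (z_r − z_0)/SE = (1.020328 − 1.831781) / 0.353553 = -0.811453 / 0.353553 = -2.295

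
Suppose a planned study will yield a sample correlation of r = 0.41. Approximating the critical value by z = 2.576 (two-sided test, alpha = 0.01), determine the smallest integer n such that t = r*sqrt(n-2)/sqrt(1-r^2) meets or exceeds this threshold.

r√(n−2)/√(1−r²) ≥ 2.576  ⇔  n−2 ≥ (2.576)²·(1−r²)/r²
(1−r²)/r² = (1−0.1681)/0.1681 = 4.9488
n ≥ 2 + 6.635776·4.9488 = 2 + 32.8391 = 34.8391
⌈34.8391⌉ = 35

35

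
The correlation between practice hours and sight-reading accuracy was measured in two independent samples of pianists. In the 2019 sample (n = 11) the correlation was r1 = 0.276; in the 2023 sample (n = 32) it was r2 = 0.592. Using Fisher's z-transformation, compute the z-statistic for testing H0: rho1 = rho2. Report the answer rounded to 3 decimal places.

-0.995

Fisher z-transforms: z1 = atanh(0.276) = 0.283347, z2 = atanh(0.592) = 0.680740; difference d = -0.397393
Var(d) = 1/8 + 1/29 = 0.1250000 + 0.0344828 = 0.1594828
z = d/√Var(d) = -0.397393 / √0.1594828 = -0.397393 / 0.399353 = -0.995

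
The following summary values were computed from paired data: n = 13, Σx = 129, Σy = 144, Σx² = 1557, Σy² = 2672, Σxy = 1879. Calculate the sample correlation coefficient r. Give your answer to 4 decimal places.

0.8242

S_xy = nΣxy − ΣxΣy = 13·1879 − 129·144 = 24427 − 18576 = 5851
S_xx = nΣx² − (Σx)² = 13·1557 − 129² = 20241 − 16641 = 3600
S_yy = nΣy² − (Σy)² = 13·2672 − 144² = 34736 − 20736 = 14000
r = S_xy / √(S_xx·S_yy) = 5851 / √(3600·14000) = 5851 / √50400000 = 5851 / 7099.2957 = 0.8242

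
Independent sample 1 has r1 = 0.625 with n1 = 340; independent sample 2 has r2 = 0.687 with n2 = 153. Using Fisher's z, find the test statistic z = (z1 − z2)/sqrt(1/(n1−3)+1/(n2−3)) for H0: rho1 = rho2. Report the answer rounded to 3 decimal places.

-1.111

z1 = atanh(0.625) = 0.733169,  z2 = atanh(0.687) = 0.842252
SE = √(1/(n1−3) + 1/(n2−3)) = √(1/337 + 1/150) = √(0.0029674 + 0.0066667) = √0.0096341 = 0.098153
z = (z1 − z2)/SE = (0.733169 − 0.842252) / 0.098153 = -0.109083 / 0.098153 = -1.111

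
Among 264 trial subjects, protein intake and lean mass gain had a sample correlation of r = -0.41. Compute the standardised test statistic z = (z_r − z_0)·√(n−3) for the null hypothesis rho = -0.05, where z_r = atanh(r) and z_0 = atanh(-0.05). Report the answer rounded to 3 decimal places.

-6.229

Fisher z: atanh(-0.41) = -0.435611, atanh(-0.05) = -0.050042
z = (z_r − z_0)·√(n−3) = (-0.435611 − (-0.050042))·√261 = -0.385569 · 16.155494 = -6.229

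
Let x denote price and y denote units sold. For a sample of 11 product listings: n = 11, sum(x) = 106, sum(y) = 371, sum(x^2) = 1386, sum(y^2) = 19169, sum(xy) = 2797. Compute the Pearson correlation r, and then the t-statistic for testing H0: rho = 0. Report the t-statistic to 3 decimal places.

-1.730

S_xy = nΣxy − ΣxΣy = 11·2797 − 106·371 = 30767 − 39326 = -8559
S_xx = nΣx² − (Σx)² = 11·1386 − 106² = 15246 − 11236 = 4010
S_yy = nΣy² − (Σy)² = 11·19169 − 371² = 210859 − 137641 = 73218
r = S_xy / √(S_xx·S_yy) = -8559 / √(4010·73218) = -8559 / √293604180 = -8559 / 17134.8820 = -0.4995
t = r·√(n−2)/√(1−r²) = -0.4995·√9 / √(1−0.249500) = -1.498500 / 0.866314 = -1.730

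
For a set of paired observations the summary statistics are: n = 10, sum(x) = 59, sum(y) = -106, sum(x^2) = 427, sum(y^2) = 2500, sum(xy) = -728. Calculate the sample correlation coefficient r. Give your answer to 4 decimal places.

-0.3113

S_xy = nΣxy − ΣxΣy = 10·(-728) − 59·(-106) = -7280 − (-6254) = -1026
S_xx = nΣx² − (Σx)² = 10·427 − 59² = 4270 − 3481 = 789
S_yy = nΣy² − (Σy)² = 10·2500 − (-106)² = 25000 − 11236 = 13764
r = S_xy / √(S_xx·S_yy) = -1026 / √(789·13764) = -1026 / √10859796 = -1026 / 3295.4205 = -0.3113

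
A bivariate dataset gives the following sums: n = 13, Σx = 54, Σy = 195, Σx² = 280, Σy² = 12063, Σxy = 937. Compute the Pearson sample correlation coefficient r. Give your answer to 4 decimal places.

0.1780

S_xy = nΣxy − ΣxΣy = 13·937 − 54·195 = 12181 − 10530 = 1651
S_xx = nΣx² − (Σx)² = 13·280 − 54² = 3640 − 2916 = 724
S_yy = nΣy² − (Σy)² = 13·12063 − 195² = 156819 − 38025 = 118794
r = S_xy / √(S_xx·S_yy) = 1651 / √(724·118794) = 1651 / √86006856 = 1651 / 9273.9881 = 0.1780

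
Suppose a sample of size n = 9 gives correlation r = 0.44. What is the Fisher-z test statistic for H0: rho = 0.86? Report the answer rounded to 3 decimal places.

Fisher z: atanh(0.44) = 0.472231, atanh(0.86) = 1.293345
z = (z_r − z_0)·√(n−3) = (0.472231 − 1.293345)·√6 = -0.821114 · 2.449490 = -2.011

-2.011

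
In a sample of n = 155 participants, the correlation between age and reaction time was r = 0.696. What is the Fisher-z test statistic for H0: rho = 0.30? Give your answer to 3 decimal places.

z_r = atanh(0.696) = 0.859500,  z_0 = atanh(0.30) = 0.309520
SE = 1/√(n−3) = 1/√152 = 0.081111
z = (z_r − z_0)/SE = (0.859500 − 0.309520) / 0.081111 = 0.549980 / 0.081111 = 6.781

6.781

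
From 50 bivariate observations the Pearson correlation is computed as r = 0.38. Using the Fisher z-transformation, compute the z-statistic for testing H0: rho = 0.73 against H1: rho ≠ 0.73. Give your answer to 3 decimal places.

-3.624

Fisher z: atanh(0.38) = 0.400060, atanh(0.73) = 0.928727
z = (z_r − z_0)·√(n−3) = (0.400060 − 0.928727)·√47 = -0.528667 · 6.855655 = -3.624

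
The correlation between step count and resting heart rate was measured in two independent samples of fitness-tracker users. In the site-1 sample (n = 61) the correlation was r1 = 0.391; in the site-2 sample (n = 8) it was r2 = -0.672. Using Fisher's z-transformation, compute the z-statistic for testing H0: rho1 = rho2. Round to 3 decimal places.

2.633

z1 = atanh(0.391) = 0.412980,  z2 = atanh(-0.672) = -0.814381
SE = √(1/(n1−3) + 1/(n2−3)) = √(1/58 + 1/5) = √(0.0172414 + 0.2000000) = √0.2172414 = 0.466092
z = (z1 − z2)/SE = (0.412980 − (-0.814381)) / 0.466092 = 1.227361 / 0.466092 = 2.633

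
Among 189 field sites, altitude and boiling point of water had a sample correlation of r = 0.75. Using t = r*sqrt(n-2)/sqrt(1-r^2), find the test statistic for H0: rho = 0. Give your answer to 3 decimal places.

t = r·√(n−2) / √(1−r²) with r = 0.75, n = 189
  = 0.75·√187 / √(1 − 0.5625)
  = 0.75·13.674794 / 0.661438
  = 10.256096 / 0.661438 = 15.506

15.506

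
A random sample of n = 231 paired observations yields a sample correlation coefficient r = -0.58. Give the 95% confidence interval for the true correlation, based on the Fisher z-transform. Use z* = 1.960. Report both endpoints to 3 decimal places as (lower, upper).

(-0.660, -0.487)

Fisher z: z_r = atanh(r) = ½·ln((1+(-0.58))/(1−(-0.58))) = -0.662463
SE(z) = 1/√(n−3) = 1/√228 = 0.066227
95% ⇒ z* = 1.960; margin = 1.960·0.066227 = 0.129805
CI on z-scale: (-0.792268, -0.532658)
Back-transform: tanh(-0.792268) = -0.659692, tanh(-0.532658) = -0.487410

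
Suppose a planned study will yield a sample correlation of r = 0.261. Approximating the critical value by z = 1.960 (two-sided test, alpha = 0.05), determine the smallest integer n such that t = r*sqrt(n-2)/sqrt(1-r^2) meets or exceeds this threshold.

r√(n−2)/√(1−r²) ≥ 1.960  ⇔  n−2 ≥ (1.960)²·(1−r²)/r²
(1−r²)/r² = (1−0.068121)/0.068121 = 13.6798
n ≥ 2 + 3.8416·13.6798 = 2 + 52.5523 = 54.5523
⌈54.5523⌉ = 55

55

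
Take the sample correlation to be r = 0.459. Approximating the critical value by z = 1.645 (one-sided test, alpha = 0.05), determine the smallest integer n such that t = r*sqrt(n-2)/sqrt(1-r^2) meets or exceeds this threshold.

r√(n−2)/√(1−r²) ≥ 1.645  ⇔  n−2 ≥ (1.645)²·(1−r²)/r²
(1−r²)/r² = (1−0.210681)/0.210681 = 3.7465
n ≥ 2 + 2.706025·3.7465 = 2 + 10.1381 = 12.1381
⌈12.1381⌉ = 13

13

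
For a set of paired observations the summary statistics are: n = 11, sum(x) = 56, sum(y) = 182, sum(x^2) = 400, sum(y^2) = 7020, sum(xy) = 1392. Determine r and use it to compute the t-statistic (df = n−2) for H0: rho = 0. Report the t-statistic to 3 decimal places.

Numerator: nΣxy − (Σx)(Σy) = 11·1392 − (56)(182) = 5120
Denominator: √[(nΣx²−(Σx)²)(nΣy²−(Σy)²)]
  nΣx²−(Σx)² = 11·400 − 3136 = 1264;  nΣy²−(Σy)² = 11·7020 − 33124 = 44096
  √(1264·44096) = √55737344 = 7465.7447
r = 5120 / 7465.7447 = 0.6858
t = r·√(n−2)/√(1−r²) = 0.6858·√9 / √(1−0.470322) = 2.057400 / 0.727790 = 2.827

2.827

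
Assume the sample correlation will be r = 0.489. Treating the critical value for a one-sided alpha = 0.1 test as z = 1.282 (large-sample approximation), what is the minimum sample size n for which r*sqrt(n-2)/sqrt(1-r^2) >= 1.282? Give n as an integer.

8

r√(n−2)/√(1−r²) ≥ 1.282  ⇔  n−2 ≥ (1.282)²·(1−r²)/r²
(1−r²)/r² = (1−0.239121)/0.239121 = 3.1820
n ≥ 2 + 1.643524·3.1820 = 2 + 5.2297 = 7.2297
⌈7.2297⌉ = 8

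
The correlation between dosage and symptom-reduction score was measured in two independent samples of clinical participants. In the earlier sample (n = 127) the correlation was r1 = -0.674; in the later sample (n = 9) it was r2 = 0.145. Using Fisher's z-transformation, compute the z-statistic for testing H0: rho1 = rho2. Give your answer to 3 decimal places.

-2.306

z1 = atanh(-0.674) = -0.818037,  z2 = atanh(0.145) = 0.146029
SE = √(1/(n1−3) + 1/(n2−3)) = √(1/124 + 1/6) = √(0.0080645 + 0.1666667) = √0.1747312 = 0.418009
z = (z1 − z2)/SE = (-0.818037 − 0.146029) / 0.418009 = -0.964066 / 0.418009 = -2.306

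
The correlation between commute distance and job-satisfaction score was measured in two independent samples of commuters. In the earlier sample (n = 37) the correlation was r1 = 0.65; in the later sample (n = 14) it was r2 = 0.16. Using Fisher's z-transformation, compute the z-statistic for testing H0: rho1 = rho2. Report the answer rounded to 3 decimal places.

z1 = atanh(0.65) = 0.775299,  z2 = atanh(0.16) = 0.161387
SE = √(1/(n1−3) + 1/(n2−3)) = √(1/34 + 1/11) = √(0.0294118 + 0.0909091) = √0.1203209 = 0.346873
z = (z1 − z2)/SE = (0.775299 − 0.161387) / 0.346873 = 0.613912 / 0.346873 = 1.770

1.770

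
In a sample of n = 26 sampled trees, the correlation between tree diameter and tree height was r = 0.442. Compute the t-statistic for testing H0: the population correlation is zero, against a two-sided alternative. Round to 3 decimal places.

2.414

1 − r² = 1 − 0.195364 = 0.804636;  √(1−r²) = 0.897015
√(n−2) = √24 = 4.898979
t = r·√(n−2)/√(1−r²) = 0.442 · 4.898979 / 0.897015 = 2.414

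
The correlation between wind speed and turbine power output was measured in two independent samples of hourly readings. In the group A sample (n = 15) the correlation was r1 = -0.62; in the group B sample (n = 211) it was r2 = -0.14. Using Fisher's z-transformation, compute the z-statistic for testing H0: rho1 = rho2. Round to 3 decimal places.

z1 = atanh(-0.62) = -0.725005,  z2 = atanh(-0.14) = -0.140926
SE = √(1/(n1−3) + 1/(n2−3)) = √(1/12 + 1/208) = √(0.0833333 + 0.0048077) = √0.0881410 = 0.296885
z = (z1 − z2)/SE = (-0.725005 − (-0.140926)) / 0.296885 = -0.584079 / 0.296885 = -1.967

-1.967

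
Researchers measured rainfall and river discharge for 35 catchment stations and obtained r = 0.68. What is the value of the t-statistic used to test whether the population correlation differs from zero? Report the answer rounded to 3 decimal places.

5.328

t = r·√(n−2) / √(1−r²) with r = 0.68, n = 35
  = 0.68·√33 / √(1 − 0.4624)
  = 0.68·5.744563 / 0.733212
  = 3.906303 / 0.733212 = 5.328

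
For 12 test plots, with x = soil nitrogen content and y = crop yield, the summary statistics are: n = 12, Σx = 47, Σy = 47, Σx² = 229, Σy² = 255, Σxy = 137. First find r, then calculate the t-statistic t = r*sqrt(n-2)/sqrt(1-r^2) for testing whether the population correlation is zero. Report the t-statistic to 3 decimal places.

-4.784

Numerator: nΣxy − (Σx)(Σy) = 12·137 − (47)(47) = -565
Denominator: √[(nΣx²−(Σx)²)(nΣy²−(Σy)²)]
  nΣx²−(Σx)² = 12·229 − 2209 = 539;  nΣy²−(Σy)² = 12·255 − 2209 = 851
  √(539·851) = √458689 = 677.2658
r = -565 / 677.2658 = -0.8342
t = r·√(n−2)/√(1−r²) = -0.8342·√10 / √(1−0.695890) = -2.637972 / 0.551462 = -4.784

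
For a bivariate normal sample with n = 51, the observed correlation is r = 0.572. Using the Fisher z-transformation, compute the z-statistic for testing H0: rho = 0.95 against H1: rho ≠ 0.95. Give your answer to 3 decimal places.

z_r = atanh(0.572) = 0.650490,  z_0 = atanh(0.95) = 1.831781
SE = 1/√(n−3) = 1/√48 = 0.144338
z = (z_r − z_0)/SE = (0.650490 − 1.831781) / 0.144338 = -1.181291 / 0.144338 = -8.184

-8.184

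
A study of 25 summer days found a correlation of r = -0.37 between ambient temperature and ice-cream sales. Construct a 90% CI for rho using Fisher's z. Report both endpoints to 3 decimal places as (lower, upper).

(-0.629, -0.038)

z_r = atanh(-0.37) = -0.388423;  SE = 1/√(n−3) = 1/√22 = 0.213201
z-limits: -0.388423 ± 1.645·0.213201 = -0.388423 ± 0.350716 = [-0.739139, -0.037707]
ρ-limits: (tanh -0.739139, tanh -0.037707) = (-0.629, -0.038)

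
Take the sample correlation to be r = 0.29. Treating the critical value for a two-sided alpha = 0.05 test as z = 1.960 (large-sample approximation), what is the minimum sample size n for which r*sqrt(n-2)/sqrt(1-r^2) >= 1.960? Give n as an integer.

44

Need r·√(n−2)/√(1−r²) ≥ 1.960
√(n−2) ≥ 1.960·√(1−0.0841) / 0.29 = 1.960·0.957027 / 0.29 = 6.4682
n−2 ≥ 41.8376  ⇒  n ≥ 43.8376
Smallest integer n = 44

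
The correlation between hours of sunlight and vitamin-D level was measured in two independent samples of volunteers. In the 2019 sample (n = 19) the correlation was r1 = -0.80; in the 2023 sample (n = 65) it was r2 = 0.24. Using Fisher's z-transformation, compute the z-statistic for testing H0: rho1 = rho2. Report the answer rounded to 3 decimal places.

Fisher z-transforms: z1 = atanh(-0.80) = -1.098612, z2 = atanh(0.24) = 0.244774; difference d = -1.343386
Var(d) = 1/16 + 1/62 = 0.0625000 + 0.0161290 = 0.0786290
z = d/√Var(d) = -1.343386 / √0.0786290 = -1.343386 / 0.280409 = -4.791

-4.791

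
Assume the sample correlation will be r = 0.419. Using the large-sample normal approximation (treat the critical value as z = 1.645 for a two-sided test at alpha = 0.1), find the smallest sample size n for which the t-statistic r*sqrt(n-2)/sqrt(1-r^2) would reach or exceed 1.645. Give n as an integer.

15

r√(n−2)/√(1−r²) ≥ 1.645  ⇔  n−2 ≥ (1.645)²·(1−r²)/r²
(1−r²)/r² = (1−0.175561)/0.175561 = 4.6960
n ≥ 2 + 2.706025·4.6960 = 2 + 12.7075 = 14.7075
⌈14.7075⌉ = 15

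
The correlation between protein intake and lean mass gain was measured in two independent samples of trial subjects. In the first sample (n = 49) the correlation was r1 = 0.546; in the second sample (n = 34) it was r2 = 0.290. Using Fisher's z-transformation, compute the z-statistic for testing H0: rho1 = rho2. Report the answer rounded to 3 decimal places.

1.352

z1 = atanh(0.546) = 0.612665,  z2 = atanh(0.290) = 0.298566
SE = √(1/(n1−3) + 1/(n2−3)) = √(1/46 + 1/31) = √(0.0217391 + 0.0322581) = √0.0539972 = 0.232373
z = (z1 − z2)/SE = (0.612665 − 0.298566) / 0.232373 = 0.314099 / 0.232373 = 1.352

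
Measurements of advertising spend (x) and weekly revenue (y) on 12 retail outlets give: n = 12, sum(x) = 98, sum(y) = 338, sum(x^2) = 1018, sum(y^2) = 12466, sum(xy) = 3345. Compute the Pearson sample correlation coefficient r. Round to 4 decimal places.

0.7302

Numerator: nΣxy − (Σx)(Σy) = 12·3345 − (98)(338) = 7016
Denominator: √[(nΣx²−(Σx)²)(nΣy²−(Σy)²)]
  nΣx²−(Σx)² = 12·1018 − 9604 = 2612;  nΣy²−(Σy)² = 12·12466 − 114244 = 35348
  √(2612·35348) = √92328976 = 9608.7968
r = 7016 / 9608.7968 = 0.7302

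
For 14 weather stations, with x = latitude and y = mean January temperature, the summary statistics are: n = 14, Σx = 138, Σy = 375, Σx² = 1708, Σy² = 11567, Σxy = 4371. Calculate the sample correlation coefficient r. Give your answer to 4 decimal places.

S_xy = nΣxy − ΣxΣy = 14·4371 − 138·375 = 61194 − 51750 = 9444
S_xx = nΣx² − (Σx)² = 14·1708 − 138² = 23912 − 19044 = 4868
S_yy = nΣy² − (Σy)² = 14·11567 − 375² = 161938 − 140625 = 21313
r = S_xy / √(S_xx·S_yy) = 9444 / √(4868·21313) = 9444 / √103751684 = 9444 / 10185.8571 = 0.9272

0.9272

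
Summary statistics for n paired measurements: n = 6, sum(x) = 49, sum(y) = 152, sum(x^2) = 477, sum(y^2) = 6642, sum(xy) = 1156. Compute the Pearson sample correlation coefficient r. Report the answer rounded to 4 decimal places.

S_xy = nΣxy − ΣxΣy = 6·1156 − 49·152 = 6936 − 7448 = -512
S_xx = nΣx² − (Σx)² = 6·477 − 49² = 2862 − 2401 = 461
S_yy = nΣy² − (Σy)² = 6·6642 − 152² = 39852 − 23104 = 16748
r = S_xy / √(S_xx·S_yy) = -512 / √(461·16748) = -512 / √7720828 = -512 / 2778.6378 = -0.1843

-0.1843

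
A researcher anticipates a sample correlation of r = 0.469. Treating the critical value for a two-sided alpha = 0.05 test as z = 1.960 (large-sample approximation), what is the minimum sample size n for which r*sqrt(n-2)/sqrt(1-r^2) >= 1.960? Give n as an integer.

16

r√(n−2)/√(1−r²) ≥ 1.960  ⇔  n−2 ≥ (1.960)²·(1−r²)/r²
(1−r²)/r² = (1−0.219961)/0.219961 = 3.5463
n ≥ 2 + 3.8416·3.5463 = 2 + 13.6235 = 15.6235
⌈15.6235⌉ = 16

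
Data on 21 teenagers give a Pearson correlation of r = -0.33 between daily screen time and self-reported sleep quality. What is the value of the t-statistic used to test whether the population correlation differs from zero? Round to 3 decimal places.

t = r·√(n−2) / √(1−r²) with r = -0.33, n = 21
  = -0.33·√19 / √(1 − 0.1089)
  = -0.33·4.358899 / 0.943981
  = -1.438437 / 0.943981 = -1.524

-1.524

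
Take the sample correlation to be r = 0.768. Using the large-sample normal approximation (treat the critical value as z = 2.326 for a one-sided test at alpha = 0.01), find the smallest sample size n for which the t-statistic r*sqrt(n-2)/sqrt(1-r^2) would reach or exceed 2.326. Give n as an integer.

r√(n−2)/√(1−r²) ≥ 2.326  ⇔  n−2 ≥ (2.326)²·(1−r²)/r²
(1−r²)/r² = (1−0.589824)/0.589824 = 0.6954
n ≥ 2 + 5.410276·0.6954 = 2 + 3.7623 = 5.7623
⌈5.7623⌉ = 6

6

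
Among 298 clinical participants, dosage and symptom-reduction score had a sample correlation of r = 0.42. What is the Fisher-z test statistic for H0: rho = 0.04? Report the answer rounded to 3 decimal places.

Fisher z: atanh(0.42) = 0.447692, atanh(0.04) = 0.040021
z = (z_r − z_0)·√(n−3) = (0.447692 − 0.040021)·√295 = 0.407671 · 17.175564 = 7.002

7.002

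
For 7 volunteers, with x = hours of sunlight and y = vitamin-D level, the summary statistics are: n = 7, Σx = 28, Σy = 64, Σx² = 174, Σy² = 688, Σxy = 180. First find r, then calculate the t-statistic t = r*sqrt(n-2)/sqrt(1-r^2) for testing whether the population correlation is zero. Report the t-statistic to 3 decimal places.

S_xy = nΣxy − ΣxΣy = 7·180 − 28·64 = 1260 − 1792 = -532
S_xx = nΣx² − (Σx)² = 7·174 − 28² = 1218 − 784 = 434
S_yy = nΣy² − (Σy)² = 7·688 − 64² = 4816 − 4096 = 720
r = S_xy / √(S_xx·S_yy) = -532 / √(434·720) = -532 / √312480 = -532 / 558.9991 = -0.9517
t = r·√(n−2)/√(1−r²) = -0.9517·√5 / √(1−0.905733) = -2.128066 / 0.307029 = -6.931

-6.931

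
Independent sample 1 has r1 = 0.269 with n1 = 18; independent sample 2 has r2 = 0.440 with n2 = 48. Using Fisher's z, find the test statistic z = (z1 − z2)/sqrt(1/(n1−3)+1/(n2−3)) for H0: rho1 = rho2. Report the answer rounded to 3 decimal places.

-0.659

Fisher z-transforms: z1 = atanh(0.269) = 0.275786, z2 = atanh(0.440) = 0.472231; difference d = -0.196445
Var(d) = 1/15 + 1/45 = 0.0666667 + 0.0222222 = 0.0888889
z = d/√Var(d) = -0.196445 / √0.0888889 = -0.196445 / 0.298142 = -0.659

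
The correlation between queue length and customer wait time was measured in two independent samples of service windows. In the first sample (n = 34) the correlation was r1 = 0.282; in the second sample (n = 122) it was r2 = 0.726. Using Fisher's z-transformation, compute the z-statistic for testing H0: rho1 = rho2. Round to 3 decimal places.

Fisher z-transforms: z1 = atanh(0.282) = 0.289854, z2 = atanh(0.726) = 0.920217; difference d = -0.630363
Var(d) = 1/31 + 1/119 = 0.0322581 + 0.0084034 = 0.0406615
z = d/√Var(d) = -0.630363 / √0.0406615 = -0.630363 / 0.201647 = -3.126

-3.126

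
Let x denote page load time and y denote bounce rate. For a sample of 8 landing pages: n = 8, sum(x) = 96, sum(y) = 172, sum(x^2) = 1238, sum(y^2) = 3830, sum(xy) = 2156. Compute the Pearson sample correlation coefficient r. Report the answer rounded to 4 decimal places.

0.8635

S_xy = nΣxy − ΣxΣy = 8·2156 − 96·172 = 17248 − 16512 = 736
S_xx = nΣx² − (Σx)² = 8·1238 − 96² = 9904 − 9216 = 688
S_yy = nΣy² − (Σy)² = 8·3830 − 172² = 30640 − 29584 = 1056
r = S_xy / √(S_xx·S_yy) = 736 / √(688·1056) = 736 / √726528 = 736 / 852.3661 = 0.8635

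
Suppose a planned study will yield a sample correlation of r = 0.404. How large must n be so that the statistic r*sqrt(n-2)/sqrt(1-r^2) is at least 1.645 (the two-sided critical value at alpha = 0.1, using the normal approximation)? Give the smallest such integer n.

16

Need r·√(n−2)/√(1−r²) ≥ 1.645
√(n−2) ≥ 1.645·√(1−0.163216) / 0.404 = 1.645·0.914759 / 0.404 = 3.7247
n−2 ≥ 13.8734  ⇒  n ≥ 15.8734
Smallest integer n = 16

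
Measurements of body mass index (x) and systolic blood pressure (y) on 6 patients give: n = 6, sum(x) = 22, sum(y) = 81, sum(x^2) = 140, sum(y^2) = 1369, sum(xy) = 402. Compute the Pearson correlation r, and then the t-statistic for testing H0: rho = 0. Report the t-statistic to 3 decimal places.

2.879

Numerator: nΣxy − (Σx)(Σy) = 6·402 − (22)(81) = 630
Denominator: √[(nΣx²−(Σx)²)(nΣy²−(Σy)²)]
  nΣx²−(Σx)² = 6·140 − 484 = 356;  nΣy²−(Σy)² = 6·1369 − 6561 = 1653
  √(356·1653) = √588468 = 767.1167
r = 630 / 767.1167 = 0.8213
t = r·√(n−2)/√(1−r²) = 0.8213·√4 / √(1−0.674534) = 1.642600 / 0.570496 = 2.879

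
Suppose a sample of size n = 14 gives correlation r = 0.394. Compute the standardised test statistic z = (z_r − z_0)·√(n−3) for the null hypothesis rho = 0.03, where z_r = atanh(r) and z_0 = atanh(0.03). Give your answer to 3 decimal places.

z_r = atanh(0.394) = 0.416526,  z_0 = atanh(0.03) = 0.030009
SE = 1/√(n−3) = 1/√11 = 0.301511
z = (z_r − z_0)/SE = (0.416526 − 0.030009) / 0.301511 = 0.386517 / 0.301511 = 1.282

1.282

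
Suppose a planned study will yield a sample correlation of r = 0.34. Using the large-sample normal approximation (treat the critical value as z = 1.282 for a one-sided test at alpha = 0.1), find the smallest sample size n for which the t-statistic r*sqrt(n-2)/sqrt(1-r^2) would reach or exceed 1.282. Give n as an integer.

r√(n−2)/√(1−r²) ≥ 1.282  ⇔  n−2 ≥ (1.282)²·(1−r²)/r²
(1−r²)/r² = (1−0.1156)/0.1156 = 7.6505
n ≥ 2 + 1.643524·7.6505 = 2 + 12.5738 = 14.5738
⌈14.5738⌉ = 15

15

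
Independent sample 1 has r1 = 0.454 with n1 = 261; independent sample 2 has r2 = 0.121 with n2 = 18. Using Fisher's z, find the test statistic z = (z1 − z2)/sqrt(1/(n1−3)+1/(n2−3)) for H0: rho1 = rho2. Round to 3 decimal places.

1.386

z1 = atanh(0.454) = 0.489727,  z2 = atanh(0.121) = 0.121596
SE = √(1/(n1−3) + 1/(n2−3)) = √(1/258 + 1/15) = √(0.0038760 + 0.0666667) = √0.0705427 = 0.265599
z = (z1 − z2)/SE = (0.489727 − 0.121596) / 0.265599 = 0.368131 / 0.265599 = 1.386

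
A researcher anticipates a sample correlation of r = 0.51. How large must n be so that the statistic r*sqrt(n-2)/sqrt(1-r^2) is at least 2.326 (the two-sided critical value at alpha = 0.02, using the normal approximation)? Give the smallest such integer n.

18

r√(n−2)/√(1−r²) ≥ 2.326  ⇔  n−2 ≥ (2.326)²·(1−r²)/r²
(1−r²)/r² = (1−0.2601)/0.2601 = 2.8447
n ≥ 2 + 5.410276·2.8447 = 2 + 15.3906 = 17.3906
⌈17.3906⌉ = 18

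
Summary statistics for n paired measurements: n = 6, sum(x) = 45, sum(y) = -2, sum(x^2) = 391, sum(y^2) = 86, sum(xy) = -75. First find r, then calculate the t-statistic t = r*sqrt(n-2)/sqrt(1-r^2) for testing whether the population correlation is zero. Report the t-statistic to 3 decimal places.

-3.862

S_xy = nΣxy − ΣxΣy = 6·(-75) − 45·(-2) = -450 − (-90) = -360
S_xx = nΣx² − (Σx)² = 6·391 − 45² = 2346 − 2025 = 321
S_yy = nΣy² − (Σy)² = 6·86 − (-2)² = 516 − 4 = 512
r = S_xy / √(S_xx·S_yy) = -360 / √(321·512) = -360 / √164352 = -360 / 405.4035 = -0.8880
t = r·√(n−2)/√(1−r²) = -0.8880·√4 / √(1−0.788544) = -1.776000 / 0.459843 = -3.862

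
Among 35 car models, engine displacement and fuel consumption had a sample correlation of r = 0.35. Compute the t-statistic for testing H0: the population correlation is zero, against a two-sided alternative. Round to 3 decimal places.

t = r·√(n−2) / √(1−r²) with r = 0.35, n = 35
  = 0.35·√33 / √(1 − 0.1225)
  = 0.35·5.744563 / 0.936750
  = 2.010597 / 0.936750 = 2.146

2.146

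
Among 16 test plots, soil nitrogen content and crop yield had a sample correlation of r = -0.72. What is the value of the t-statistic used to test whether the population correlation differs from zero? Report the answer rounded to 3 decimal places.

-3.882

1 − r² = 1 − 0.5184 = 0.4816;  √(1−r²) = 0.693974
√(n−2) = √14 = 3.741657
t = r·√(n−2)/√(1−r²) = -0.72 · 3.741657 / 0.693974 = -3.882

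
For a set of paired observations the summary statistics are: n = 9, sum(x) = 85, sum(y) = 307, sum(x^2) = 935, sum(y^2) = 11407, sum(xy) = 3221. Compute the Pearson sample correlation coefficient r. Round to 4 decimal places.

0.9146

Numerator: nΣxy − (Σx)(Σy) = 9·3221 − (85)(307) = 2894
Denominator: √[(nΣx²−(Σx)²)(nΣy²−(Σy)²)]
  nΣx²−(Σx)² = 9·935 − 7225 = 1190;  nΣy²−(Σy)² = 9·11407 − 94249 = 8414
  √(1190·8414) = √10012660 = 3164.2787
r = 2894 / 3164.2787 = 0.9146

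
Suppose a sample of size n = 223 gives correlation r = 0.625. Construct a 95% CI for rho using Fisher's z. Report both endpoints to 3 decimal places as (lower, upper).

z_r = atanh(0.625) = 0.733169;  SE = 1/√(n−3) = 1/√220 = 0.067420
z-limits: 0.733169 ± 1.960·0.067420 = 0.733169 ± 0.132143 = [0.601026, 0.865312]
ρ-limits: (tanh 0.601026, tanh 0.865312) = (0.538, 0.699)

(0.538, 0.699)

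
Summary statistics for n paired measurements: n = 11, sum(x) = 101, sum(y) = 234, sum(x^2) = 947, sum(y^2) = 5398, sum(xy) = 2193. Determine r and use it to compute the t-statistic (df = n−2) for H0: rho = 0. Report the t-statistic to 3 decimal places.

1.684

S_xy = nΣxy − ΣxΣy = 11·2193 − 101·234 = 24123 − 23634 = 489
S_xx = nΣx² − (Σx)² = 11·947 − 101² = 10417 − 10201 = 216
S_yy = nΣy² − (Σy)² = 11·5398 − 234² = 59378 − 54756 = 4622
r = S_xy / √(S_xx·S_yy) = 489 / √(216·4622) = 489 / √998352 = 489 / 999.1757 = 0.4894
t = r·√(n−2)/√(1−r²) = 0.4894·√9 / √(1−0.239512) = 1.468200 / 0.872060 = 1.684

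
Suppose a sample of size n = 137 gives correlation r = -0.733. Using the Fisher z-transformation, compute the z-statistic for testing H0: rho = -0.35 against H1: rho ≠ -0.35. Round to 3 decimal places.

-6.595

z_r = atanh(-0.733) = -0.935180,  z_0 = atanh(-0.35) = -0.365444
SE = 1/√(n−3) = 1/√134 = 0.086387
z = (z_r − z_0)/SE = (-0.935180 − (-0.365444)) / 0.086387 = -0.569736 / 0.086387 = -6.595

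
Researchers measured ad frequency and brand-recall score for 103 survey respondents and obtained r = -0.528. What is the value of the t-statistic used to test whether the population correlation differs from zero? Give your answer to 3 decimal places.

-6.248

1 − r² = 1 − 0.278784 = 0.721216;  √(1−r²) = 0.849244
√(n−2) = √101 = 10.049876
t = r·√(n−2)/√(1−r²) = -0.528 · 10.049876 / 0.849244 = -6.248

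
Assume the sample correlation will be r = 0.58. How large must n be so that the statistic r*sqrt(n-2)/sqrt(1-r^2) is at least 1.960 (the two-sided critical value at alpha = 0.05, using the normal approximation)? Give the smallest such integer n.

Need r·√(n−2)/√(1−r²) ≥ 1.960
√(n−2) ≥ 1.960·√(1−0.3364) / 0.58 = 1.960·0.814616 / 0.58 = 2.7528
n−2 ≥ 7.5779  ⇒  n ≥ 9.5779
Smallest integer n = 10

10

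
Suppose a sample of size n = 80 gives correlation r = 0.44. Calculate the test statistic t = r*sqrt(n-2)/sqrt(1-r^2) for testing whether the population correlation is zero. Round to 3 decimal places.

1 − r² = 1 − 0.1936 = 0.8064;  √(1−r²) = 0.897998
√(n−2) = √78 = 8.831761
t = r·√(n−2)/√(1−r²) = 0.44 · 8.831761 / 0.897998 = 4.327

4.327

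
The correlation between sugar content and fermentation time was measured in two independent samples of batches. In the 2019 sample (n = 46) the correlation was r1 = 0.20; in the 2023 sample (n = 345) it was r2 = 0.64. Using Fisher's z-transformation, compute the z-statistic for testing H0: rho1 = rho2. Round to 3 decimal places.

-3.433

Fisher z-transforms: z1 = atanh(0.20) = 0.202733, z2 = atanh(0.64) = 0.758174; difference d = -0.555441
Var(d) = 1/43 + 1/342 = 0.0232558 + 0.0029240 = 0.0261798
z = d/√Var(d) = -0.555441 / √0.0261798 = -0.555441 / 0.161802 = -3.433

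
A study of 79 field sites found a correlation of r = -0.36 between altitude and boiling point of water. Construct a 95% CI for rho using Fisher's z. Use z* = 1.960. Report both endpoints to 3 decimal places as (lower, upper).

(-0.538, -0.151)

Fisher z: z_r = atanh(r) = ½·ln((1+(-0.36))/(1−(-0.36))) = -0.376886
SE(z) = 1/√(n−3) = 1/√76 = 0.114708
95% ⇒ z* = 1.960; margin = 1.960·0.114708 = 0.224828
CI on z-scale: (-0.601714, -0.152058)
Back-transform: tanh(-0.601714) = -0.538268, tanh(-0.152058) = -0.150897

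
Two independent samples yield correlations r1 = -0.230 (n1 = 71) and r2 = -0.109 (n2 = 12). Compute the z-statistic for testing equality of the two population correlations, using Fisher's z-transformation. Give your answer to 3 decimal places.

-0.352

Fisher z-transforms: z1 = atanh(-0.230) = -0.234189, z2 = atanh(-0.109) = -0.109435; difference d = -0.124754
Var(d) = 1/68 + 1/9 = 0.0147059 + 0.1111111 = 0.1258170
z = d/√Var(d) = -0.124754 / √0.1258170 = -0.124754 / 0.354707 = -0.352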